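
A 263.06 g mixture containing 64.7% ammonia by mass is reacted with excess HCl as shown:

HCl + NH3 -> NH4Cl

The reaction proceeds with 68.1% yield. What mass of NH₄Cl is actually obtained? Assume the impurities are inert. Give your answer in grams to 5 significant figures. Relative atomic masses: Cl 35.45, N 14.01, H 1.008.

363.98 g

Pure NH3 available = 263.06 g × 0.647 = 170.200 g.
M(NH3) = 14.01 + 3(1.008) = 17.034 g/mol.
M(NH4Cl) = 14.01 + 4(1.008) + 35.45 = 53.492 g/mol.
n(NH3) = 170.200 g / 17.034 g/mol = 9.99177 mol.
From the equation the NH3:NH4Cl mole ratio is 1:1, so n(NH4Cl) = 9.99177 × 1/1 = 9.99177 mol.
Mass of NH4Cl = 9.99177 mol × 53.492 g/mol = 534.480 g.
Actual mass collected = 534.480 g × 0.681 = 363.981 g.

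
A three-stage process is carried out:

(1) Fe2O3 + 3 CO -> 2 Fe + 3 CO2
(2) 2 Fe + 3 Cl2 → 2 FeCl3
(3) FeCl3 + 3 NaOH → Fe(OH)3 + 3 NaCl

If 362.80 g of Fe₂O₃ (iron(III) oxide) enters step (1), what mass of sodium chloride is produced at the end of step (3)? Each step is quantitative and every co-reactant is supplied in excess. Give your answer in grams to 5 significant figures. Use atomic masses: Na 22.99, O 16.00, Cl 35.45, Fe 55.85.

796.57 g

M(Fe2O3) = 2(55.85) + 3(16.00) = 159.70 g/mol.
M(NaCl) = 22.99 + 35.45 = 58.44 g/mol.
n(Fe2O3) = 362.80 / 159.70 = 2.27176 mol.
Reaction (1): Fe2O3→Fe ratio 1:2 ⇒ n(Fe) = 4.54352 mol.
Reaction (2): Fe→FeCl3 ratio 2:2 ⇒ n(FeCl3) = 4.54352 mol.
Reaction (3): FeCl3→NaCl ratio 1:3 ⇒ n(NaCl) = 13.6306 mol.
Mass of NaCl = 13.6306 × 58.44 = 796.570 g.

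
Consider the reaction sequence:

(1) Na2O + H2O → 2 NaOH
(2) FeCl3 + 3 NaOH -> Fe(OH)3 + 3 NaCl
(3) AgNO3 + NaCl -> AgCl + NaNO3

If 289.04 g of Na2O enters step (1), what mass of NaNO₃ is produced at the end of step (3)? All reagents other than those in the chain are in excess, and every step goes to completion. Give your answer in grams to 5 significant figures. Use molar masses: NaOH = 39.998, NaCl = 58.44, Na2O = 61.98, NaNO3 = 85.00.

n(Na2O) = 289.04 / 61.98 = 4.66344 mol.
Reaction (1): Na2O→NaOH ratio 1:2 ⇒ n(NaOH) = 9.32688 mol.
Reaction (2): NaOH→NaCl ratio 3:3 ⇒ n(NaCl) = 9.32688 mol.
Reaction (3): NaCl→NaNO3 ratio 1:1 ⇒ n(NaNO3) = 9.32688 mol.
Mass of NaNO3 = 9.32688 × 85.00 = 792.785 g.

792.78 g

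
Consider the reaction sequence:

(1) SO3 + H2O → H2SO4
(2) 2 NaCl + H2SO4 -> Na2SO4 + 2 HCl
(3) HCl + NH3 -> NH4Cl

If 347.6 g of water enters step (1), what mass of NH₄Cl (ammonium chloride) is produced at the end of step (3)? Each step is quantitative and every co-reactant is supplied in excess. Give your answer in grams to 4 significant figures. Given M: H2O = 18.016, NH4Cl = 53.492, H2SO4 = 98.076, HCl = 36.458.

2064 g

n(H2O) = 347.6 / 18.016 = 19.294 mol.
Reaction (1): H2O→H2SO4 ratio 1:1 ⇒ n(H2SO4) = 19.294 mol.
Reaction (2): H2SO4→HCl ratio 1:2 ⇒ n(HCl) = 38.588 mol.
Reaction (3): HCl→NH4Cl ratio 1:1 ⇒ n(NH4Cl) = 38.588 mol.
Mass of NH4Cl = 38.588 × 53.492 = 2064.1 g.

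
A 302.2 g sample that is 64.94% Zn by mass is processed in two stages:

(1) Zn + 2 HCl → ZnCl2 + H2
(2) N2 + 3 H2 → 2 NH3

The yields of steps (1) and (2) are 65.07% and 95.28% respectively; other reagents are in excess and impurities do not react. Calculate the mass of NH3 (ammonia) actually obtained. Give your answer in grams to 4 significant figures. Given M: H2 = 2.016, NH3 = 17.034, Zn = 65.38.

Pure Zn = 302.2 × 0.6494 = 196.25 g.
n(Zn) = 196.25 / 65.38 = 3.0017 mol.
Step 1 (Zn:H2 = 1:1): theoretical n(H2) = 3.0017 mol; at 65.07% yield, n(H2) = 1.9532 mol.
Step 2 (H2:NH3 = 3:2): theoretical n(NH3) = 1.3021 mol, so theoretical mass = 1.3021 × 17.034 = 22.180 g.
At 95.28% yield, actual mass of NH3 = 22.180 × 0.9528 = 21.133 g.

21.13 g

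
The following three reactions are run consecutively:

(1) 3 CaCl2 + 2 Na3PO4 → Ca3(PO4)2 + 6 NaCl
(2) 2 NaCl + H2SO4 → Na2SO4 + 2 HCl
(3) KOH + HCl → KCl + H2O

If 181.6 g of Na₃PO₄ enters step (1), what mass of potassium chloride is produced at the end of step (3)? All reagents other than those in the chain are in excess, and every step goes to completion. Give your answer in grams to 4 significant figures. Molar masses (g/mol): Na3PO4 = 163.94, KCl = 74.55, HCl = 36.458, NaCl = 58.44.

247.7 g

n(Na3PO4) = 181.6 / 163.94 = 1.1077 mol.
Reaction (1): Na3PO4→NaCl ratio 2:6 ⇒ n(NaCl) = 3.3232 mol.
Reaction (2): NaCl→HCl ratio 2:2 ⇒ n(HCl) = 3.3232 mol.
Reaction (3): HCl→KCl ratio 1:1 ⇒ n(KCl) = 3.3232 mol.
Mass of KCl = 3.3232 × 74.55 = 247.74 g.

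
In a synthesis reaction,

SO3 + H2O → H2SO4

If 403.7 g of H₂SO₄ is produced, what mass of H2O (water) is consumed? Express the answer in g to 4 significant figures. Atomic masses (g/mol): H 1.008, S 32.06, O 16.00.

74.16 g

M(H2SO4) = 2(1.008) + 32.06 + 4(16.00) = 98.076 g/mol.
M(H2O) = 2(1.008) + 16.00 = 18.016 g/mol.
n(H2SO4) = 403.70 g / 98.076 g/mol = 4.1162 mol.
From the equation the H2SO4:H2O mole ratio is 1:1, so n(H2O) = 4.1162 × 1/1 = 4.1162 mol.
Mass of H2O = 4.1162 mol × 18.016 g/mol = 74.157 g.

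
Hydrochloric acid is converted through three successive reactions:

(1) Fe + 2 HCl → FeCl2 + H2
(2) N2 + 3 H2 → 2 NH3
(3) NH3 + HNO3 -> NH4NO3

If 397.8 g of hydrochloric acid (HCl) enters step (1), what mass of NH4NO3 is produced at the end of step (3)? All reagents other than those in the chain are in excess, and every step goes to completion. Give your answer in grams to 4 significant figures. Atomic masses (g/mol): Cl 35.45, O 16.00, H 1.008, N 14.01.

M(HCl) = 1.008 + 35.45 = 36.458 g/mol.
M(NH4NO3) = 2(14.01) + 4(1.008) + 3(16.00) = 80.052 g/mol.
n(HCl) = 397.8 / 36.458 = 10.911 mol.
Reaction (1): HCl→H2 ratio 2:1 ⇒ n(H2) = 5.4556 mol.
Reaction (2): H2→NH3 ratio 3:2 ⇒ n(NH3) = 3.6371 mol.
Reaction (3): NH3→NH4NO3 ratio 1:1 ⇒ n(NH4NO3) = 3.6371 mol.
Mass of NH4NO3 = 3.6371 × 80.052 = 291.15 g.

291.2 g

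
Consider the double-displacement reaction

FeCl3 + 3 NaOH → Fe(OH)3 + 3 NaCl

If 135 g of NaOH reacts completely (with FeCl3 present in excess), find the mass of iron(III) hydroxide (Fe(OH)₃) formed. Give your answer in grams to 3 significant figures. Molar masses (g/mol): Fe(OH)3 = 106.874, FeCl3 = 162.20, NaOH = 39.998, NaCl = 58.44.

120 g

n(NaOH) = 135.0 g / 39.998 g/mol = 3.375 mol.
From the equation the NaOH:Fe(OH)3 mole ratio is 3:1, so n(Fe(OH)3) = 3.375 × 1/3 = 1.125 mol.
Mass of Fe(OH)3 = 1.125 mol × 106.874 g/mol = 120.2 g.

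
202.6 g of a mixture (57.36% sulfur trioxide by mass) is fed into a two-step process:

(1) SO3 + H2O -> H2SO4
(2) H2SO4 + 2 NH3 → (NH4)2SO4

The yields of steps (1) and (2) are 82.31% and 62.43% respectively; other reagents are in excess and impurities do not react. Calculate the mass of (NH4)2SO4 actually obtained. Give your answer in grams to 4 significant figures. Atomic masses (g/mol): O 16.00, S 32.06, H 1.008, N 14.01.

98.57 g

Pure SO3 = 202.6 × 0.5736 = 116.21 g.
M(SO3) = 32.06 + 3(16.00) = 80.06 g/mol.
M((NH4)2SO4) = 2(14.01) + 8(1.008) + 32.06 + 4(16.00) = 132.144 g/mol.
n(SO3) = 116.21 / 80.06 = 1.4516 mol.
Step 1 (SO3:H2SO4 = 1:1): theoretical n(H2SO4) = 1.4516 mol; at 82.31% yield, n(H2SO4) = 1.1948 mol.
Step 2 (H2SO4:(NH4)2SO4 = 1:1): theoretical n((NH4)2SO4) = 1.1948 mol, so theoretical mass = 1.1948 × 132.144 = 157.88 g.
At 62.43% yield, actual mass of (NH4)2SO4 = 157.88 × 0.6243 = 98.566 g.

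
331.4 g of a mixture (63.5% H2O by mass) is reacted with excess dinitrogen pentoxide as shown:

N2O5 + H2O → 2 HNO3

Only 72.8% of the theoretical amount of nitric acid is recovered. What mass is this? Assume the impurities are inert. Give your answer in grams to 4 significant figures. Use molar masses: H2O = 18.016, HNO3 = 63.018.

1072 g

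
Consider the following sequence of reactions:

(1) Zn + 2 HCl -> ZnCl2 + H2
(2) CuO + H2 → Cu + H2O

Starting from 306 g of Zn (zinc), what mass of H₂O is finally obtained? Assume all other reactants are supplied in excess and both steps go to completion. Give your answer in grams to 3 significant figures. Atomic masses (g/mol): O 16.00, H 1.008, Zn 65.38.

M(Zn) = 65.38 g/mol.
M(H2O) = 2(1.008) + 16.00 = 18.016 g/mol.
n(Zn) = 306.0 / 65.38 = 4.680 mol.
Step 1 gives a 1:1 ratio of Zn to H2, so n(H2) = 4.680 mol.
In step 2 the H2:H2O ratio is 1:1, so n(H2O) = 4.680 mol.
Mass of H2O = 4.680 × 18.016 = 84.32 g.

84.3 g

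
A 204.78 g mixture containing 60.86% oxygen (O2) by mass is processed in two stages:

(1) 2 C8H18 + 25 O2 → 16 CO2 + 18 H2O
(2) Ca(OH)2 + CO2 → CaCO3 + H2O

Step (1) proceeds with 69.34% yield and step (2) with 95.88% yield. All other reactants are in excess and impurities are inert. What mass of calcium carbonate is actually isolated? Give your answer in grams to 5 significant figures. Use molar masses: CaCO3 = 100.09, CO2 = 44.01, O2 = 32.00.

165.86 g

Pure O2 = 204.78 × 0.6086 = 124.629 g.
n(O2) = 124.629 / 32.00 = 3.89466 mol.
Step 1 (O2:CO2 = 25:16): theoretical n(CO2) = 2.49258 mol; at 69.34% yield, n(CO2) = 1.72836 mol.
Step 2 (CO2:CaCO3 = 1:1): theoretical n(CaCO3) = 1.72836 mol, so theoretical mass = 1.72836 × 100.09 = 172.991 g.
At 95.88% yield, actual mass of CaCO3 = 172.991 × 0.9588 = 165.864 g.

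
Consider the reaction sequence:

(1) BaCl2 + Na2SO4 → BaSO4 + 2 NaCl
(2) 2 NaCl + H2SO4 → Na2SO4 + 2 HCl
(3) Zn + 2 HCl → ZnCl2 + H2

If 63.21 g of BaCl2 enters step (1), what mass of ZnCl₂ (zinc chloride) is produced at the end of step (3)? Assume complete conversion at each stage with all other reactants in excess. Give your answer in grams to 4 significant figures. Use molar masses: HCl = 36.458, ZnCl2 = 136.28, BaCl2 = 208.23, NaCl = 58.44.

n(BaCl2) = 63.21 / 208.23 = 0.30356 mol.
Reaction (1): BaCl2→NaCl ratio 1:2 ⇒ n(NaCl) = 0.60712 mol.
Reaction (2): NaCl→HCl ratio 2:2 ⇒ n(HCl) = 0.60712 mol.
Reaction (3): HCl→ZnCl2 ratio 2:1 ⇒ n(ZnCl2) = 0.30356 mol.
Mass of ZnCl2 = 0.30356 × 136.28 = 41.369 g.

41.37 g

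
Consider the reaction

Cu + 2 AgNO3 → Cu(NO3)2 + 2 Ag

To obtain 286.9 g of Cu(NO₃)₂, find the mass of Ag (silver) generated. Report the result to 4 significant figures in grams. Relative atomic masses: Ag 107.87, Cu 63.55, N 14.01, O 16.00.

M(Cu(NO3)2) = 63.55 + 2(14.01) + 6(16.00) = 187.57 g/mol.
M(Ag) = 107.87 g/mol.
n(Cu(NO3)2) = 286.90 g / 187.57 g/mol = 1.5296 mol.
From the equation the Cu(NO3)2:Ag mole ratio is 1:2, so n(Ag) = 1.5296 × 2/1 = 3.0591 mol.
Mass of Ag = 3.0591 mol × 107.87 g/mol = 329.99 g.

330.0 g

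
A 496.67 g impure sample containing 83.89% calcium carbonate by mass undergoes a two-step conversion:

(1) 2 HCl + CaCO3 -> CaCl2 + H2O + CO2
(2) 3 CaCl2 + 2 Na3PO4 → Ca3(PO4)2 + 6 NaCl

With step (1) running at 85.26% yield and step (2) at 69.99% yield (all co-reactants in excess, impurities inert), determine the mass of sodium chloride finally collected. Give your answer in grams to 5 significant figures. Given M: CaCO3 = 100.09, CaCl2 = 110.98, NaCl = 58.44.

290.34 g

Pure CaCO3 = 496.67 × 0.8389 = 416.656 g.
n(CaCO3) = 416.656 / 100.09 = 4.16282 mol.
Step 1 (CaCO3:CaCl2 = 1:1): theoretical n(CaCl2) = 4.16282 mol; at 85.26% yield, n(CaCl2) = 3.54922 mol.
Step 2 (CaCl2:NaCl = 3:6): theoretical n(NaCl) = 7.09844 mol, so theoretical mass = 7.09844 × 58.44 = 414.833 g.
At 69.99% yield, actual mass of NaCl = 414.833 × 0.6999 = 290.341 g.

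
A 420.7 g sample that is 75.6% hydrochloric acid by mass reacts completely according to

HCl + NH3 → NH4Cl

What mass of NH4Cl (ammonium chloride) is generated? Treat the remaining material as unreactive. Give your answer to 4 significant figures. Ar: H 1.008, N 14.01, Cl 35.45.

466.6 g

Mass of pure HCl = 420.7 g × 0.756 = 318.05 g.
M(HCl) = 1.008 + 35.45 = 36.458 g/mol.
M(NH4Cl) = 14.01 + 4(1.008) + 35.45 = 53.492 g/mol.
n(HCl) = 318.05 g / 36.458 g/mol = 8.7237 mol.
From the equation the HCl:NH4Cl mole ratio is 1:1, so n(NH4Cl) = 8.7237 × 1/1 = 8.7237 mol.
Mass of NH4Cl = 8.7237 mol × 53.492 g/mol = 466.65 g.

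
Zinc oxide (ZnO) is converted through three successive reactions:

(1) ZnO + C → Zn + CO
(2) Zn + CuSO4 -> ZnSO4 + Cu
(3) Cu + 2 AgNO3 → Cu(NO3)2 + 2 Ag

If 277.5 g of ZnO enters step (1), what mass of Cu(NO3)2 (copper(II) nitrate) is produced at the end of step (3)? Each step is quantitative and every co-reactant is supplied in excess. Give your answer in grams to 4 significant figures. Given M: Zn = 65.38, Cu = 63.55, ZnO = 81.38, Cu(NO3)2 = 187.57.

n(ZnO) = 277.5 / 81.38 = 3.4099 mol.
Reaction (1): ZnO→Zn ratio 1:1 ⇒ n(Zn) = 3.4099 mol.
Reaction (2): Zn→Cu ratio 1:1 ⇒ n(Cu) = 3.4099 mol.
Reaction (3): Cu→Cu(NO3)2 ratio 1:1 ⇒ n(Cu(NO3)2) = 3.4099 mol.
Mass of Cu(NO3)2 = 3.4099 × 187.57 = 639.60 g.

639.6 g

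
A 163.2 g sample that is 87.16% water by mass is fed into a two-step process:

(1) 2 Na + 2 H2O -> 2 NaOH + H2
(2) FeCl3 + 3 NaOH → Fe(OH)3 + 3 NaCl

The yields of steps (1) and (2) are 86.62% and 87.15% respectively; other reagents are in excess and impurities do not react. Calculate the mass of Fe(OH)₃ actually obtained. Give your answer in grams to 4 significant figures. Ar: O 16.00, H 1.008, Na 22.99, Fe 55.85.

212.3 g

Pure H2O = 163.2 × 0.8716 = 142.25 g.
M(H2O) = 2(1.008) + 16.00 = 18.016 g/mol.
M(Fe(OH)3) = 55.85 + 3(16.00) + 3(1.008) = 106.874 g/mol.
n(H2O) = 142.25 / 18.016 = 7.8955 mol.
Step 1 (H2O:NaOH = 2:2): theoretical n(NaOH) = 7.8955 mol; at 86.62% yield, n(NaOH) = 6.8391 mol.
Step 2 (NaOH:Fe(OH)3 = 3:1): theoretical n(Fe(OH)3) = 2.2797 mol, so theoretical mass = 2.2797 × 106.874 = 243.64 g.
At 87.15% yield, actual mass of Fe(OH)3 = 243.64 × 0.8715 = 212.33 g.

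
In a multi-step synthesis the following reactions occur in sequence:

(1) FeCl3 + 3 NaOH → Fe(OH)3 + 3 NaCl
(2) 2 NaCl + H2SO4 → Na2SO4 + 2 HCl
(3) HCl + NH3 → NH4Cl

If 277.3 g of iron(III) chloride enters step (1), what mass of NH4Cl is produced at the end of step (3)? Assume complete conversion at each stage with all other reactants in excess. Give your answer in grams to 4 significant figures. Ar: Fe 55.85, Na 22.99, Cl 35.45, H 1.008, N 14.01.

274.4 g

M(FeCl3) = 55.85 + 3(35.45) = 162.20 g/mol.
M(NH4Cl) = 14.01 + 4(1.008) + 35.45 = 53.492 g/mol.
n(FeCl3) = 277.3 / 162.20 = 1.7096 mol.
Reaction (1): FeCl3→NaCl ratio 1:3 ⇒ n(NaCl) = 5.1289 mol.
Reaction (2): NaCl→HCl ratio 2:2 ⇒ n(HCl) = 5.1289 mol.
Reaction (3): HCl→NH4Cl ratio 1:1 ⇒ n(NH4Cl) = 5.1289 mol.
Mass of NH4Cl = 5.1289 × 53.492 = 274.35 g.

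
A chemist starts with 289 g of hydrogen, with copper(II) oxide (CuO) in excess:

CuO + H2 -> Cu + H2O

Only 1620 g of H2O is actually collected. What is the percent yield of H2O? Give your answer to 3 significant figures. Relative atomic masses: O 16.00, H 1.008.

M(H2) = 2(1.008) = 2.016 g/mol.
M(H2O) = 2(1.008) + 16.00 = 18.016 g/mol.
n(H2) = 289.0 g / 2.016 g/mol = 143.4 mol.
From the equation the H2:H2O mole ratio is 1:1, so n(H2O) = 143.4 × 1/1 = 143.4 mol.
Mass of H2O = 143.4 mol × 18.016 g/mol = 2583 g.
This is the theoretical yield. Percent yield = 1620 g / 2583 g × 100% = 62.73%.

62.7 %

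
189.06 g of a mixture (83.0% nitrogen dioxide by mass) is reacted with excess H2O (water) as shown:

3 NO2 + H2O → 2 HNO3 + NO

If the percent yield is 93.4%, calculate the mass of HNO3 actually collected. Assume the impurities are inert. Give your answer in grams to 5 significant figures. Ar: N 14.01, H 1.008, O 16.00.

Pure NO2 available = 189.06 g × 0.830 = 156.920 g.
M(NO2) = 14.01 + 2(16.00) = 46.01 g/mol.
M(HNO3) = 1.008 + 14.01 + 3(16.00) = 63.018 g/mol.
n(NO2) = 156.920 g / 46.01 g/mol = 3.41056 mol.
From the equation the NO2:HNO3 mole ratio is 3:2, so n(HNO3) = 3.41056 × 2/3 = 2.27371 mol.
Mass of HNO3 = 2.27371 mol × 63.018 g/mol = 143.284 g.
Actual mass collected = 143.284 g × 0.934 = 133.828 g.

133.83 g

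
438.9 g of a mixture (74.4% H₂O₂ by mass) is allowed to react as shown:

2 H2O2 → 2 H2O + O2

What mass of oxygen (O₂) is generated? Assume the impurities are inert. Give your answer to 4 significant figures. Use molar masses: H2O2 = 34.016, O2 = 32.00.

153.6 g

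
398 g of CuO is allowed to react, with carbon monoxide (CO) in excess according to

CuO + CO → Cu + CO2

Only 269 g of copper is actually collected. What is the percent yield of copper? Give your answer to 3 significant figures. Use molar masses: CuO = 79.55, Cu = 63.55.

n(CuO) = 398.0 g / 79.55 g/mol = 5.003 mol.
From the equation the CuO:Cu mole ratio is 1:1, so n(Cu) = 5.003 × 1/1 = 5.003 mol.
Mass of Cu = 5.003 mol × 63.55 g/mol = 317.9 g.
This is the theoretical yield. Percent yield = 269 g / 317.9 g × 100% = 84.60%.

84.6 %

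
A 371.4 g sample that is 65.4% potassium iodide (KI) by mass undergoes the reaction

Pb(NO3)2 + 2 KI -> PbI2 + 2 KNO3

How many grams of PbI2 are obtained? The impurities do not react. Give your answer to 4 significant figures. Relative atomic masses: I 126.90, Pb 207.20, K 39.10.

Mass of pure KI = 371.4 g × 0.654 = 242.90 g.
M(KI) = 39.10 + 126.90 = 166.00 g/mol.
M(PbI2) = 207.20 + 2(126.90) = 461.00 g/mol.
n(KI) = 242.90 g / 166.00 g/mol = 1.4632 mol.
From the equation the KI:PbI2 mole ratio is 2:1, so n(PbI2) = 1.4632 × 1/2 = 0.73161 mol.
Mass of PbI2 = 0.73161 mol × 461.00 g/mol = 337.27 g.

337.3 g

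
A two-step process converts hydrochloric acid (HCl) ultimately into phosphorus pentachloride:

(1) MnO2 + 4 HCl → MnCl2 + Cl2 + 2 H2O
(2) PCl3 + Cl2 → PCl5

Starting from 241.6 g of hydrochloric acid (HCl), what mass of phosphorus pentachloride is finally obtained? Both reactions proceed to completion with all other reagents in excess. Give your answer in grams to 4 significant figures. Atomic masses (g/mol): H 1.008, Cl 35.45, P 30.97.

345.0 g

M(HCl) = 1.008 + 35.45 = 36.458 g/mol.
M(PCl5) = 30.97 + 5(35.45) = 208.22 g/mol.
n(HCl) = 241.60 / 36.458 = 6.6268 mol.
Step 1 gives a 4:1 ratio of HCl to Cl2, so n(Cl2) = 1.6567 mol.
In step 2 the Cl2:PCl5 ratio is 1:1, so n(PCl5) = 1.6567 mol.
Mass of PCl5 = 1.6567 × 208.22 = 344.96 g.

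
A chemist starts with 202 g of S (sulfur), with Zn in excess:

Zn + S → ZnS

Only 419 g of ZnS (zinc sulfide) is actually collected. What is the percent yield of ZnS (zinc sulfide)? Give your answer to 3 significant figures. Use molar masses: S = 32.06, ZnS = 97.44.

68.2 %

n(S) = 202.0 g / 32.06 g/mol = 6.301 mol.
From the equation the S:ZnS mole ratio is 1:1, so n(ZnS) = 6.301 × 1/1 = 6.301 mol.
Mass of ZnS = 6.301 mol × 97.44 g/mol = 613.9 g.
This is the theoretical yield. Percent yield = 419 g / 613.9 g × 100% = 68.25%.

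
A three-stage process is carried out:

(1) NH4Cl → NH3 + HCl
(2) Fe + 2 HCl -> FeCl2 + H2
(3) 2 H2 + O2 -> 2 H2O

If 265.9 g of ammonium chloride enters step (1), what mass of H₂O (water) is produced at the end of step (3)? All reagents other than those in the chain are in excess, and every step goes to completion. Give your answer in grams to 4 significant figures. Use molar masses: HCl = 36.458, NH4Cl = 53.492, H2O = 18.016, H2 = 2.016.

44.78 g

n(NH4Cl) = 265.9 / 53.492 = 4.9708 mol.
Reaction (1): NH4Cl→HCl ratio 1:1 ⇒ n(HCl) = 4.9708 mol.
Reaction (2): HCl→H2 ratio 2:1 ⇒ n(H2) = 2.4854 mol.
Reaction (3): H2→H2O ratio 2:2 ⇒ n(H2O) = 2.4854 mol.
Mass of H2O = 2.4854 × 18.016 = 44.777 g.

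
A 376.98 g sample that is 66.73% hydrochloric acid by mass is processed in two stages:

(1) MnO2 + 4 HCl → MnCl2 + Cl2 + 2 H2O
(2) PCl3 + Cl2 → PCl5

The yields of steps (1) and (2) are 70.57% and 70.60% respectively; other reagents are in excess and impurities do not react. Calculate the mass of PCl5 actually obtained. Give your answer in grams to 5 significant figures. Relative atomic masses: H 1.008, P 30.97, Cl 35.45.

178.95 g

Pure HCl = 376.98 × 0.6673 = 251.559 g.
M(HCl) = 1.008 + 35.45 = 36.458 g/mol.
M(PCl5) = 30.97 + 5(35.45) = 208.22 g/mol.
n(HCl) = 251.559 / 36.458 = 6.89996 mol.
Step 1 (HCl:Cl2 = 4:1): theoretical n(Cl2) = 1.72499 mol; at 70.57% yield, n(Cl2) = 1.21733 mol.
Step 2 (Cl2:PCl5 = 1:1): theoretical n(PCl5) = 1.21733 mol, so theoretical mass = 1.21733 × 208.22 = 253.472 g.
At 70.60% yield, actual mass of PCl5 = 253.472 × 0.7060 = 178.951 g.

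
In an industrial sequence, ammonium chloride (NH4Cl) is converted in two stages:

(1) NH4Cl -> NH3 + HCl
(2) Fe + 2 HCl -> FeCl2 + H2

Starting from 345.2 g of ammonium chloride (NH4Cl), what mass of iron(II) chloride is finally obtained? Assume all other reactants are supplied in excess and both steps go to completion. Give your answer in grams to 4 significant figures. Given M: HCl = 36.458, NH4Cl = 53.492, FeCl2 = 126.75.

n(NH4Cl) = 345.20 / 53.492 = 6.4533 mol.
Step 1 gives a 1:1 ratio of NH4Cl to HCl, so n(HCl) = 6.4533 mol.
In step 2 the HCl:FeCl2 ratio is 2:1, so n(FeCl2) = 3.2267 mol.
Mass of FeCl2 = 3.2267 × 126.75 = 408.98 g.

409.0 g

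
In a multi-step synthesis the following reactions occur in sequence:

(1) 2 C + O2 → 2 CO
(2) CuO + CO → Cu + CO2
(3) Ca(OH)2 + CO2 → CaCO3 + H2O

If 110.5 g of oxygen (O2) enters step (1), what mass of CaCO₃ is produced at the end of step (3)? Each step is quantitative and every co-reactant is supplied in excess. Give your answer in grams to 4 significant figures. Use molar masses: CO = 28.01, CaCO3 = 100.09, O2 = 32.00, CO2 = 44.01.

691.2 g

n(O2) = 110.5 / 32.00 = 3.4531 mol.
Reaction (1): O2→CO ratio 1:2 ⇒ n(CO) = 6.9062 mol.
Reaction (2): CO→CO2 ratio 1:1 ⇒ n(CO2) = 6.9062 mol.
Reaction (3): CO2→CaCO3 ratio 1:1 ⇒ n(CaCO3) = 6.9062 mol.
Mass of CaCO3 = 6.9062 × 100.09 = 691.25 g.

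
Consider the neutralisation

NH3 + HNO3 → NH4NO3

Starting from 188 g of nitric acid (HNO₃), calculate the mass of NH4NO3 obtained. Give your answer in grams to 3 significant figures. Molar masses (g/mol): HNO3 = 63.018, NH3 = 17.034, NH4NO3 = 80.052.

n(HNO3) = 188.0 g / 63.018 g/mol = 2.983 mol.
From the equation the HNO3:NH4NO3 mole ratio is 1:1, so n(NH4NO3) = 2.983 × 1/1 = 2.983 mol.
Mass of NH4NO3 = 2.983 mol × 80.052 g/mol = 238.8 g.

239 g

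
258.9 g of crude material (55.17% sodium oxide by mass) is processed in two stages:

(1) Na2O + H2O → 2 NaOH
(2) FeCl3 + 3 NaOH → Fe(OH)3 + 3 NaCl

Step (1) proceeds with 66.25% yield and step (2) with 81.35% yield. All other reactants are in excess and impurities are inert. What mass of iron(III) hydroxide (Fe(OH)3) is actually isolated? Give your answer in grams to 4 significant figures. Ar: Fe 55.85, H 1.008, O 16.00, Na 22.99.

Pure Na2O = 258.9 × 0.5517 = 142.84 g.
M(Na2O) = 2(22.99) + 16.00 = 61.98 g/mol.
M(Fe(OH)3) = 55.85 + 3(16.00) + 3(1.008) = 106.874 g/mol.
n(Na2O) = 142.84 / 61.98 = 2.3045 mol.
Step 1 (Na2O:NaOH = 1:2): theoretical n(NaOH) = 4.6091 mol; at 66.25% yield, n(NaOH) = 3.0535 mol.
Step 2 (NaOH:Fe(OH)3 = 3:1): theoretical n(Fe(OH)3) = 1.0178 mol, so theoretical mass = 1.0178 × 106.874 = 108.78 g.
At 81.35% yield, actual mass of Fe(OH)3 = 108.78 × 0.8135 = 88.493 g.

88.49 g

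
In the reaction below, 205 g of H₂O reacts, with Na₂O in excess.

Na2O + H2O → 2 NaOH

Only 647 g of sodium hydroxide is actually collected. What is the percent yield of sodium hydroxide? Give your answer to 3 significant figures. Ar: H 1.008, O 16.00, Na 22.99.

M(H2O) = 2(1.008) + 16.00 = 18.016 g/mol.
M(NaOH) = 22.99 + 16.00 + 1.008 = 39.998 g/mol.
n(H2O) = 205.0 g / 18.016 g/mol = 11.38 mol.
From the equation the H2O:NaOH mole ratio is 1:2, so n(NaOH) = 11.38 × 2/1 = 22.76 mol.
Mass of NaOH = 22.76 mol × 39.998 g/mol = 910.3 g.
This is the theoretical yield. Percent yield = 647 g / 910.3 g × 100% = 71.08%.

71.1 %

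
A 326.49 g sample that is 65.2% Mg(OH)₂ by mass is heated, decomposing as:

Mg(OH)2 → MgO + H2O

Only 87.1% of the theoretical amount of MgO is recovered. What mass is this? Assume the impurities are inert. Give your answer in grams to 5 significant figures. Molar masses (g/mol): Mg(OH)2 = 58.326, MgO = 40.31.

Pure Mg(OH)2 available = 326.49 g × 0.652 = 212.871 g.
n(Mg(OH)2) = 212.871 g / 58.326 g/mol = 3.64968 mol.
From the equation the Mg(OH)2:MgO mole ratio is 1:1, so n(MgO) = 3.64968 × 1/1 = 3.64968 mol.
Mass of MgO = 3.64968 mol × 40.31 g/mol = 147.119 g.
Actual mass collected = 147.119 g × 0.871 = 128.140 g.

128.14 g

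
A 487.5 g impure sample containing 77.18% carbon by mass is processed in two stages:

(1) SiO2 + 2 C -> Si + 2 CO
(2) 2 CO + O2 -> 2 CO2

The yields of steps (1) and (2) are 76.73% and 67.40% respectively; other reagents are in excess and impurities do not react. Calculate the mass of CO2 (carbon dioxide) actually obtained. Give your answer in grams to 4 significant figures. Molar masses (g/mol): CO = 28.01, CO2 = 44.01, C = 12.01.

Pure C = 487.5 × 0.7718 = 376.25 g.
n(C) = 376.25 / 12.01 = 31.328 mol.
Step 1 (C:CO = 2:2): theoretical n(CO) = 31.328 mol; at 76.73% yield, n(CO) = 24.038 mol.
Step 2 (CO:CO2 = 2:2): theoretical n(CO2) = 24.038 mol, so theoretical mass = 24.038 × 44.01 = 1057.9 g.
At 67.40% yield, actual mass of CO2 = 1057.9 × 0.6740 = 713.04 g.

713.0 g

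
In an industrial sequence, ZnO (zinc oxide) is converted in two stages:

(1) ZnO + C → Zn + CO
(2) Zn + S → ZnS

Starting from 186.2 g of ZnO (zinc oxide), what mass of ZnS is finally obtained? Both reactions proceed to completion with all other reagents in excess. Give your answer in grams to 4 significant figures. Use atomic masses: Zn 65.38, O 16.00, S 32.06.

222.9 g

M(ZnO) = 65.38 + 16.00 = 81.38 g/mol.
M(ZnS) = 65.38 + 32.06 = 97.44 g/mol.
n(ZnO) = 186.20 / 81.38 = 2.2880 mol.
Step 1 gives a 1:1 ratio of ZnO to Zn, so n(Zn) = 2.2880 mol.
In step 2 the Zn:ZnS ratio is 1:1, so n(ZnS) = 2.2880 mol.
Mass of ZnS = 2.2880 × 97.44 = 222.95 g.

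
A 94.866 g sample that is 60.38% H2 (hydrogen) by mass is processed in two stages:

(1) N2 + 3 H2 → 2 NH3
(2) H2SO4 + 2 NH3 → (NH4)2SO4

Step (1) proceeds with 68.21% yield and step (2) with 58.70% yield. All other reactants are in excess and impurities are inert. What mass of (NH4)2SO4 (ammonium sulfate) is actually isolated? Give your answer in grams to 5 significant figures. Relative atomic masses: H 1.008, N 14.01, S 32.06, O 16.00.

Pure H2 = 94.866 × 0.6038 = 57.2801 g.
M(H2) = 2(1.008) = 2.016 g/mol.
M((NH4)2SO4) = 2(14.01) + 8(1.008) + 32.06 + 4(16.00) = 132.144 g/mol.
n(H2) = 57.2801 / 2.016 = 28.4127 mol.
Step 1 (H2:NH3 = 3:2): theoretical n(NH3) = 18.9418 mol; at 68.21% yield, n(NH3) = 12.9202 mol.
Step 2 (NH3:(NH4)2SO4 = 2:1): theoretical n((NH4)2SO4) = 6.46011 mol, so theoretical mass = 6.46011 × 132.144 = 853.665 g.
At 58.70% yield, actual mass of (NH4)2SO4 = 853.665 × 0.5870 = 501.101 g.

501.10 g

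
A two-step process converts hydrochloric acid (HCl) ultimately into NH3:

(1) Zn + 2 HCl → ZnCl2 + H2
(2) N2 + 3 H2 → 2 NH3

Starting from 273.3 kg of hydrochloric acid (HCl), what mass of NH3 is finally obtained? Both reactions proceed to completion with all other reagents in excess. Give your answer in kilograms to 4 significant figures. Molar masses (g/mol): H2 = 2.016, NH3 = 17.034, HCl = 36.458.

273.3 kg = 273300 g.
n(HCl) = 273300 / 36.458 = 7496.3 mol.
Step 1 gives a 2:1 ratio of HCl to H2, so n(H2) = 3748.1 mol.
In step 2 the H2:NH3 ratio is 3:2, so n(NH3) = 2498.8 mol.
Mass of NH3 = 2498.8 × 17.034 = 42564 g = 42.56 kg.

42.56 kg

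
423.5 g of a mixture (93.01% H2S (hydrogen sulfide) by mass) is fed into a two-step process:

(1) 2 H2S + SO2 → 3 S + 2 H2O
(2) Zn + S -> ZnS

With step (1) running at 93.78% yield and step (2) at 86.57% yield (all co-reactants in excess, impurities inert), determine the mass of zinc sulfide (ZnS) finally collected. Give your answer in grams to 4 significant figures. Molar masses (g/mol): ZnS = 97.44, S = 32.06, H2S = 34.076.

Pure H2S = 423.5 × 0.9301 = 393.90 g.
n(H2S) = 393.90 / 34.076 = 11.559 mol.
Step 1 (H2S:S = 2:3): theoretical n(S) = 17.339 mol; at 93.78% yield, n(S) = 16.261 mol.
Step 2 (S:ZnS = 1:1): theoretical n(ZnS) = 16.261 mol, so theoretical mass = 16.261 × 97.44 = 1584.4 g.
At 86.57% yield, actual mass of ZnS = 1584.4 × 0.8657 = 1371.6 g.

1372 g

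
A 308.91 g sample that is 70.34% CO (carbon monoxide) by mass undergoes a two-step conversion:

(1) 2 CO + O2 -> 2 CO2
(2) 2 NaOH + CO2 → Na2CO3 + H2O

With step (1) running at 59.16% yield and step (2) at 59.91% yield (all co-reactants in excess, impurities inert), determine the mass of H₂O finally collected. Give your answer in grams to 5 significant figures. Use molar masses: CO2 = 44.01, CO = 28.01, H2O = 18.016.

49.534 g

Pure CO = 308.91 × 0.7034 = 217.287 g.
n(CO) = 217.287 / 28.01 = 7.75749 mol.
Step 1 (CO:CO2 = 2:2): theoretical n(CO2) = 7.75749 mol; at 59.16% yield, n(CO2) = 4.58933 mol.
Step 2 (CO2:H2O = 1:1): theoretical n(H2O) = 4.58933 mol, so theoretical mass = 4.58933 × 18.016 = 82.6814 g.
At 59.91% yield, actual mass of H2O = 82.6814 × 0.5991 = 49.5344 g.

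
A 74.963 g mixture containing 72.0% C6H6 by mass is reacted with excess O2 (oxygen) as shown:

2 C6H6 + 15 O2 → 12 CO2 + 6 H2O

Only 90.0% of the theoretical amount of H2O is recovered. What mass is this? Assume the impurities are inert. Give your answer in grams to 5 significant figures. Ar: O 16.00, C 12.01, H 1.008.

33.613 g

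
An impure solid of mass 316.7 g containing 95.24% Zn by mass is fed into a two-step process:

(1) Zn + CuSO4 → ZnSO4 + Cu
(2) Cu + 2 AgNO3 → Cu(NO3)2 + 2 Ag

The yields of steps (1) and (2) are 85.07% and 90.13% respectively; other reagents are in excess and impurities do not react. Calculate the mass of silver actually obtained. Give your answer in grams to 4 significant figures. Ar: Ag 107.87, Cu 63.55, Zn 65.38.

Pure Zn = 316.7 × 0.9524 = 301.63 g.
M(Zn) = 65.38 g/mol.
M(Ag) = 107.87 g/mol.
n(Zn) = 301.63 / 65.38 = 4.6134 mol.
Step 1 (Zn:Cu = 1:1): theoretical n(Cu) = 4.6134 mol; at 85.07% yield, n(Cu) = 3.9246 mol.
Step 2 (Cu:Ag = 1:2): theoretical n(Ag) = 7.8493 mol, so theoretical mass = 7.8493 × 107.87 = 846.70 g.
At 90.13% yield, actual mass of Ag = 846.70 × 0.9013 = 763.13 g.

763.1 g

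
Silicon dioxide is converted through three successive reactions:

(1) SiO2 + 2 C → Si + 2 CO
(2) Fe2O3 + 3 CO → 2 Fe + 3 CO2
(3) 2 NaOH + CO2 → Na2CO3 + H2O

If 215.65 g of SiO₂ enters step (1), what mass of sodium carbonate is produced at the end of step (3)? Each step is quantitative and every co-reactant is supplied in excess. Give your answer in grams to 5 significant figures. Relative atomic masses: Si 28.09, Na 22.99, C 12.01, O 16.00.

760.75 g

M(SiO2) = 28.09 + 2(16.00) = 60.09 g/mol.
M(Na2CO3) = 2(22.99) + 12.01 + 3(16.00) = 105.99 g/mol.
n(SiO2) = 215.65 / 60.09 = 3.58878 mol.
Reaction (1): SiO2→CO ratio 1:2 ⇒ n(CO) = 7.17757 mol.
Reaction (2): CO→CO2 ratio 3:3 ⇒ n(CO2) = 7.17757 mol.
Reaction (3): CO2→Na2CO3 ratio 1:1 ⇒ n(Na2CO3) = 7.17757 mol.
Mass of Na2CO3 = 7.17757 × 105.99 = 760.750 g.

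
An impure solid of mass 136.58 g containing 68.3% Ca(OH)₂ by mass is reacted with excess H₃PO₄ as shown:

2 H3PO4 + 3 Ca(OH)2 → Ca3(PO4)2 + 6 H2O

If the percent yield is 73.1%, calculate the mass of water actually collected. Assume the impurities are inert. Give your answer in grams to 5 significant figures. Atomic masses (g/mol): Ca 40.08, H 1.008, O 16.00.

33.160 g

Pure Ca(OH)2 available = 136.58 g × 0.683 = 93.2841 g.
M(Ca(OH)2) = 40.08 + 2(16.00) + 2(1.008) = 74.096 g/mol.
M(H2O) = 2(1.008) + 16.00 = 18.016 g/mol.
n(Ca(OH)2) = 93.2841 g / 74.096 g/mol = 1.25896 mol.
From the equation the Ca(OH)2:H2O mole ratio is 3:6, so n(H2O) = 1.25896 × 6/3 = 2.51793 mol.
Mass of H2O = 2.51793 mol × 18.016 g/mol = 45.3630 g.
Actual mass collected = 45.3630 g × 0.731 = 33.1603 g.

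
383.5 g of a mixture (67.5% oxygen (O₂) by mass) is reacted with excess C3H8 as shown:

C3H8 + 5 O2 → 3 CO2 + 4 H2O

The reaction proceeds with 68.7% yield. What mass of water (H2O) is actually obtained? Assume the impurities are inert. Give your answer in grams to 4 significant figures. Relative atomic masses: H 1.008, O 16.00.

Pure O2 available = 383.5 g × 0.675 = 258.86 g.
M(O2) = 2(16.00) = 32.00 g/mol.
M(H2O) = 2(1.008) + 16.00 = 18.016 g/mol.
n(O2) = 258.86 g / 32.00 g/mol = 8.0895 mol.
From the equation the O2:H2O mole ratio is 5:4, so n(H2O) = 8.0895 × 4/5 = 6.4716 mol.
Mass of H2O = 6.4716 mol × 18.016 g/mol = 116.59 g.
Actual mass collected = 116.59 g × 0.687 = 80.098 g.

80.10 g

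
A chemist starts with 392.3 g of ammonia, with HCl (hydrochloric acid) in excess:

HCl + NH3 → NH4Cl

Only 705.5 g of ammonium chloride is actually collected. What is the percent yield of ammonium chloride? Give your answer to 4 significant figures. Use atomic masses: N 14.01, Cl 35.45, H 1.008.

M(NH3) = 14.01 + 3(1.008) = 17.034 g/mol.
M(NH4Cl) = 14.01 + 4(1.008) + 35.45 = 53.492 g/mol.
n(NH3) = 392.30 g / 17.034 g/mol = 23.030 mol.
From the equation the NH3:NH4Cl mole ratio is 1:1, so n(NH4Cl) = 23.030 × 1/1 = 23.030 mol.
Mass of NH4Cl = 23.030 mol × 53.492 g/mol = 1231.9 g.
This is the theoretical yield. Percent yield = 705.5 g / 1231.9 g × 100% = 57.267%.

57.27 %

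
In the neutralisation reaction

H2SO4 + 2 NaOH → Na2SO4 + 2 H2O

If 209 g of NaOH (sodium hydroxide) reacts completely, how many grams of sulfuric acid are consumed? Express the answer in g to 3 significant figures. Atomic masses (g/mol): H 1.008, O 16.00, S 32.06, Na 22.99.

M(NaOH) = 22.99 + 16.00 + 1.008 = 39.998 g/mol.
M(H2SO4) = 2(1.008) + 32.06 + 4(16.00) = 98.076 g/mol.
n(NaOH) = 209.0 g / 39.998 g/mol = 5.225 mol.
From the equation the NaOH:H2SO4 mole ratio is 2:1, so n(H2SO4) = 5.225 × 1/2 = 2.613 mol.
Mass of H2SO4 = 2.613 mol × 98.076 g/mol = 256.2 g.

256 g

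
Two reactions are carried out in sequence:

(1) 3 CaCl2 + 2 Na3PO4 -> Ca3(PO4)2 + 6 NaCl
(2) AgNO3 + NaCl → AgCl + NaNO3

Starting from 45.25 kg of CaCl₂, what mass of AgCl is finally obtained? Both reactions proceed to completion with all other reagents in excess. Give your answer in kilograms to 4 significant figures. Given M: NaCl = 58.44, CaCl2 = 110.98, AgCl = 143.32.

45.25 kg = 45250 g.
n(CaCl2) = 45250 / 110.98 = 407.73 mol.
Step 1 gives a 3:6 ratio of CaCl2 to NaCl, so n(NaCl) = 815.46 mol.
In step 2 the NaCl:AgCl ratio is 1:1, so n(AgCl) = 815.46 mol.
Mass of AgCl = 815.46 × 143.32 = 116870 g = 116.9 kg.

116.9 kg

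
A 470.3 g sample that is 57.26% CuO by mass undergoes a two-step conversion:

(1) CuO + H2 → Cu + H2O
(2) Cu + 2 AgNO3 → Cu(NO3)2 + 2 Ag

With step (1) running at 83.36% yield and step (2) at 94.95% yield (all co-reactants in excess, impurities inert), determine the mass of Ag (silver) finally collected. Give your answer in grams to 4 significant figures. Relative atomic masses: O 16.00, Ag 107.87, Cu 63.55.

578.1 g

Pure CuO = 470.3 × 0.5726 = 269.29 g.
M(CuO) = 63.55 + 16.00 = 79.55 g/mol.
M(Ag) = 107.87 g/mol.
n(CuO) = 269.29 / 79.55 = 3.3852 mol.
Step 1 (CuO:Cu = 1:1): theoretical n(Cu) = 3.3852 mol; at 83.36% yield, n(Cu) = 2.8219 mol.
Step 2 (Cu:Ag = 1:2): theoretical n(Ag) = 5.6438 mol, so theoretical mass = 5.6438 × 107.87 = 608.80 g.
At 94.95% yield, actual mass of Ag = 608.80 × 0.9495 = 578.06 g.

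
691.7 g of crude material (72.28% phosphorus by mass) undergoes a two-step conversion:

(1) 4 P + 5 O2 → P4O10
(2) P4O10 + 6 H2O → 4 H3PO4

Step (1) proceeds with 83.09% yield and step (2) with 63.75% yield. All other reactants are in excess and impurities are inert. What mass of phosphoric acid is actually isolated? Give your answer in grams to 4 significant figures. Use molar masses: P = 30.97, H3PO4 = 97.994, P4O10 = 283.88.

Pure P = 691.7 × 0.7228 = 499.96 g.
n(P) = 499.96 / 30.97 = 16.143 mol.
Step 1 (P:P4O10 = 4:1): theoretical n(P4O10) = 4.0358 mol; at 83.09% yield, n(P4O10) = 3.3534 mol.
Step 2 (P4O10:H3PO4 = 1:4): theoretical n(H3PO4) = 13.414 mol, so theoretical mass = 13.414 × 97.994 = 1314.4 g.
At 63.75% yield, actual mass of H3PO4 = 1314.4 × 0.6375 = 837.96 g.

838.0 g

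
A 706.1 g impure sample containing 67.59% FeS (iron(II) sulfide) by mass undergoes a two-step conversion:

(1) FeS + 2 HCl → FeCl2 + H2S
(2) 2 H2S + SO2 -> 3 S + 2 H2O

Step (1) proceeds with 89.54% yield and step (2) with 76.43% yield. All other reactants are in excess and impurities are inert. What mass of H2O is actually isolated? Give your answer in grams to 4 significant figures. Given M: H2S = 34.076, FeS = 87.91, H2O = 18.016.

66.93 g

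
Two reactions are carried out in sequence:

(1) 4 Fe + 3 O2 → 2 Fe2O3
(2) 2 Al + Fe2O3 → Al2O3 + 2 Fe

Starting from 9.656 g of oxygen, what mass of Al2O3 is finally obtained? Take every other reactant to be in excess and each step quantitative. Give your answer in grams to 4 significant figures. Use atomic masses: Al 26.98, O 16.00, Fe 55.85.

M(O2) = 2(16.00) = 32.00 g/mol.
M(Al2O3) = 2(26.98) + 3(16.00) = 101.96 g/mol.
n(O2) = 9.6560 / 32.00 = 0.30175 mol.
Step 1 gives a 3:2 ratio of O2 to Fe2O3, so n(Fe2O3) = 0.20117 mol.
In step 2 the Fe2O3:Al2O3 ratio is 1:1, so n(Al2O3) = 0.20117 mol.
Mass of Al2O3 = 0.20117 × 101.96 = 20.511 g.

20.51 g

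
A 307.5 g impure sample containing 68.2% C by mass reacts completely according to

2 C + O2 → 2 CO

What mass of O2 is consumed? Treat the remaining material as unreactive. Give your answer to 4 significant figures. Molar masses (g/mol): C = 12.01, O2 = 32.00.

279.4 g

Mass of pure C = 307.5 g × 0.682 = 209.72 g.
n(C) = 209.72 g / 12.01 g/mol = 17.462 mol.
From the equation the C:O2 mole ratio is 2:1, so n(O2) = 17.462 × 1/2 = 8.7308 mol.
Mass of O2 = 8.7308 mol × 32.00 g/mol = 279.39 g.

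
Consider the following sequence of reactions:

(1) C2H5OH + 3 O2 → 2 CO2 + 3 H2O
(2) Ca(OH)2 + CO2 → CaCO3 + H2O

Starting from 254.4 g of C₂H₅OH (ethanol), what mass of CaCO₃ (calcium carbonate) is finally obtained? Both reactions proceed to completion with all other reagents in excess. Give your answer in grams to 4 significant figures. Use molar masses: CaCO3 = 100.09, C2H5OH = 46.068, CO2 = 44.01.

1105 g

n(C2H5OH) = 254.40 / 46.068 = 5.5223 mol.
Step 1 gives a 1:2 ratio of C2H5OH to CO2, so n(CO2) = 11.045 mol.
In step 2 the CO2:CaCO3 ratio is 1:1, so n(CaCO3) = 11.045 mol.
Mass of CaCO3 = 11.045 × 100.09 = 1105.4 g.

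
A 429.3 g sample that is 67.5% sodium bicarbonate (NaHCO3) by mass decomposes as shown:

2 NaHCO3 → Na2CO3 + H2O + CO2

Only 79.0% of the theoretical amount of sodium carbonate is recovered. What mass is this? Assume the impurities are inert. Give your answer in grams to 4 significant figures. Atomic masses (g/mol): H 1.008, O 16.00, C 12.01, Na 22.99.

144.4 g

Pure NaHCO3 available = 429.3 g × 0.675 = 289.78 g.
M(NaHCO3) = 22.99 + 1.008 + 12.01 + 3(16.00) = 84.008 g/mol.
M(Na2CO3) = 2(22.99) + 12.01 + 3(16.00) = 105.99 g/mol.
n(NaHCO3) = 289.78 g / 84.008 g/mol = 3.4494 mol.
From the equation the NaHCO3:Na2CO3 mole ratio is 2:1, so n(Na2CO3) = 3.4494 × 1/2 = 1.7247 mol.
Mass of Na2CO3 = 1.7247 mol × 105.99 g/mol = 182.80 g.
Actual mass collected = 182.80 g × 0.790 = 144.41 g.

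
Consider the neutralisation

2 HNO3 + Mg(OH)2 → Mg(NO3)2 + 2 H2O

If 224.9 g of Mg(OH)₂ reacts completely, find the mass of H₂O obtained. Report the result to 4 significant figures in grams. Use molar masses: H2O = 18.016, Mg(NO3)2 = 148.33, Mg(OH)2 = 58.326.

n(Mg(OH)2) = 224.90 g / 58.326 g/mol = 3.8559 mol.
From the equation the Mg(OH)2:H2O mole ratio is 1:2, so n(H2O) = 3.8559 × 2/1 = 7.7118 mol.
Mass of H2O = 7.7118 mol × 18.016 g/mol = 138.94 g.

138.9 g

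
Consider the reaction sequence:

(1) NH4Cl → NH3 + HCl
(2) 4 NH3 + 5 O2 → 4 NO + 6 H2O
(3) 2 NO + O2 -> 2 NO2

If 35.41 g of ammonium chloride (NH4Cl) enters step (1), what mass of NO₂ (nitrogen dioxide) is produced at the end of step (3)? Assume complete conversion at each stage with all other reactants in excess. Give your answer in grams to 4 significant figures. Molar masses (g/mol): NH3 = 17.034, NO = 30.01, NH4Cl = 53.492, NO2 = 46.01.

n(NH4Cl) = 35.41 / 53.492 = 0.66197 mol.
Reaction (1): NH4Cl→NH3 ratio 1:1 ⇒ n(NH3) = 0.66197 mol.
Reaction (2): NH3→NO ratio 4:4 ⇒ n(NO) = 0.66197 mol.
Reaction (3): NO→NO2 ratio 2:2 ⇒ n(NO2) = 0.66197 mol.
Mass of NO2 = 0.66197 × 46.01 = 30.457 g.

30.46 g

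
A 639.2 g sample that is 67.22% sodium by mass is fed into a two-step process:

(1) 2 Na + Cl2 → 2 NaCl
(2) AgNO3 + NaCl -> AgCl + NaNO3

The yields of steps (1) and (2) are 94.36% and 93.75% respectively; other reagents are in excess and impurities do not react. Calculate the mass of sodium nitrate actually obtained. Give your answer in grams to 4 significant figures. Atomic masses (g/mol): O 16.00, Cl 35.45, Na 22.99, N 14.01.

1405 g

Pure Na = 639.2 × 0.6722 = 429.67 g.
M(Na) = 22.99 g/mol.
M(NaNO3) = 22.99 + 14.01 + 3(16.00) = 85.00 g/mol.
n(Na) = 429.67 / 22.99 = 18.689 mol.
Step 1 (Na:NaCl = 2:2): theoretical n(NaCl) = 18.689 mol; at 94.36% yield, n(NaCl) = 17.635 mol.
Step 2 (NaCl:NaNO3 = 1:1): theoretical n(NaNO3) = 17.635 mol, so theoretical mass = 17.635 × 85.00 = 1499.0 g.
At 93.75% yield, actual mass of NaNO3 = 1499.0 × 0.9375 = 1405.3 g.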